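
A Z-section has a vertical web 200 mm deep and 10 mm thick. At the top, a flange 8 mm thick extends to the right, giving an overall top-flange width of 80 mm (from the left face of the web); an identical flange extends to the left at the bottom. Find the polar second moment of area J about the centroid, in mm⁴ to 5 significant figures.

J ≈ 1.9261 × 10⁷ mm⁴

Treat the section as a set of non-overlapping primitives; coordinates are from the bounding-box lower-left.
Web: 10 × 200, A = 2 000 mm², y = 100 mm, Ī = 6 666 667 mm⁴.
Top flange (beyond web): 70 × 8, A = 560 mm², y = 196 mm, Ī = 2986.667 mm⁴.
Bottom flange (beyond web): 70 × 8, A = 560 mm², y = 4 mm, Ī = 2986.667 mm⁴.
Centroid: ȳ = ΣA·y / ΣA = 100 mm.
Transfer each piece to the centroidal x-axis using Ī + A·d² with d = y − 100:
  web: d = 0 mm → contributes +6 666 667 mm⁴
  top flange (beyond web): d = 96 mm → contributes +5 163 947 mm⁴
  bottom flange (beyond web): d = -96 mm → contributes +5 163 947 mm⁴
Total I = 16 994 560 mm⁴.
For the y-axis: x̄ = 75 mm.
Repeating about the centroidal y-axis gives I_y = 2 266 000 mm⁴.
Polar second moment: J = I_x + I_y = 19 260 560 mm⁴.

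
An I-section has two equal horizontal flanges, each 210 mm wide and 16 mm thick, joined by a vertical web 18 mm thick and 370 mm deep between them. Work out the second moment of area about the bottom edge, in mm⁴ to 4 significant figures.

Decompose the section into non-overlapping parts with the origin at the bottom-left of its bounding rectangle.
Bottom flange: 210 × 16, A = 3 360 mm², y = 8 mm, Ī = 71 680 mm⁴.
Web: 18 × 370, A = 6 660 mm², y = 201 mm, Ī = 75 979 500 mm⁴.
Top flange: 210 × 16, A = 3 360 mm², y = 394 mm, Ī = 71 680 mm⁴.
Transfer each piece to the base of the section using Ī + A·d² with d = y − 0:
  bottom flange: d = 8 mm → contributes +286 720 mm⁴
  web: d = 201 mm → contributes +345 050 160 mm⁴
  top flange: d = 394 mm → contributes +521 664 640 mm⁴
Total I = 867 001 520 mm⁴.

I_base ≈ 8.670 × 10⁸ mm⁴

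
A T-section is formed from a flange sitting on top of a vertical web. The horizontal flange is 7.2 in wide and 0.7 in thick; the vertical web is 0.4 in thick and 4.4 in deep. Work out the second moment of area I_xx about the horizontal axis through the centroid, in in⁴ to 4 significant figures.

I_xx ≈ 11.53 in⁴

Treat the section as a set of non-overlapping primitives; coordinates are from the bounding-box lower-left.
Flange: 7.2 × 0.7, A = 5.04 in², y = 4.75 in, Ī = 0.2058 in⁴.
Web: 0.4 × 4.4, A = 1.76 in², y = 2.2 in, Ī = 2.83947 in⁴.
Centroid: ȳ = ΣA·y / ΣA = 4.09 in.
Transfer each piece to the horizontal axis through the centroid using Ī + A·d² with d = y − 4.09:
  flange: d = 0.66 in → contributes +2.40122 in⁴
  web: d = -1.89 in → contributes +9.12636 in⁴
Total I = 11.5276 in⁴.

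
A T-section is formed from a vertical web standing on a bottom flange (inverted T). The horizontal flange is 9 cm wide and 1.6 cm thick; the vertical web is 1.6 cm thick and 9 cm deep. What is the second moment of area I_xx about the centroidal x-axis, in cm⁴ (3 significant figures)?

Treat the section as a set of non-overlapping primitives; coordinates are from the bounding-box lower-left.
Flange: 9 × 1.6, A = 14.4 cm², y = 0.8 cm, Ī = 3.072 cm⁴.
Web: 1.6 × 9, A = 14.4 cm², y = 6.1 cm, Ī = 97.2 cm⁴.
Centroid: ȳ = ΣA·y / ΣA = 3.45 cm.
Transfer each piece to the centroidal x-axis using Ī + A·d² with d = y − 3.45:
  flange: d = -2.65 cm → contributes +104.2 cm⁴
  web: d = 2.65 cm → contributes +198.32 cm⁴
Total I = 302.52 cm⁴.

I_xx ≈ 303 cm⁴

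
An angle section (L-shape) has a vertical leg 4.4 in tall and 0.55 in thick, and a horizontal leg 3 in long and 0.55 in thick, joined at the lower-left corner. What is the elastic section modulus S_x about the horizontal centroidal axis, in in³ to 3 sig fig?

Split into non-overlapping primitives; take the origin at the lower-left of the bounding box.
Vertical leg: 0.55 × 4.4, A = 2.42 in², y = 2.2 in, Ī = 3.9043 in⁴.
Horizontal leg (remainder): 2.45 × 0.55, A = 1.3475 in², y = 0.275 in, Ī = 0.033968 in⁴.
Centroid: ȳ = ΣA·y / ΣA = 1.5115 in.
Transfer each piece to the horizontal centroidal axis using Ī + A·d² with d = y − 1.5115:
  vertical leg: d = 0.6885 in → contributes +5.0514 in⁴
  horizontal leg (remainder): d = -1.2365 in → contributes +2.0942 in⁴
Total I = 7.1456 in⁴.
Extreme fibre distance c = 2.8885 in; S = I/c = 2.4738 in³.

S_x ≈ 2.47 in³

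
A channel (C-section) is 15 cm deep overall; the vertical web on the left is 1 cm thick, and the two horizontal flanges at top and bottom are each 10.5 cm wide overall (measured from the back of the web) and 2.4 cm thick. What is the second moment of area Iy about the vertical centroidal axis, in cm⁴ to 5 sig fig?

Treat the section as a set of non-overlapping primitives; coordinates are from the bounding-box lower-left.
Web: 1 × 15, A = 15 cm², x = 0.5 cm, Ī = 1.25 cm⁴.
Top flange (beyond web): 9.5 × 2.4, A = 22.8 cm², x = 5.75 cm, Ī = 171.475 cm⁴.
Bottom flange (beyond web): 9.5 × 2.4, A = 22.8 cm², x = 5.75 cm, Ī = 171.475 cm⁴.
Centroid: x̄ = ΣA·x / ΣA = 4.450495 cm.
Transfer each piece to the vertical centroidal axis using Ī + A·d² with d = x − 4.450495:
  web: d = -3.950495 cm → contributes +235.3462 cm⁴
  top flange (beyond web): d = 1.299505 cm → contributes +209.9777 cm⁴
  bottom flange (beyond web): d = 1.299505 cm → contributes +209.9777 cm⁴
Total I = 655.3015 cm⁴.

Iy ≈ 655.30 cm⁴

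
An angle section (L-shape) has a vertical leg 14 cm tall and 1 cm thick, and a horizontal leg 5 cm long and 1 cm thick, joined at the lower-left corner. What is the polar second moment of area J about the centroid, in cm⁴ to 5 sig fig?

Split into non-overlapping primitives; take the origin at the lower-left of the bounding box.
Vertical leg: 1 × 14, A = 14 cm², y = 7 cm, Ī = 228.6667 cm⁴.
Horizontal leg (remainder): 4 × 1, A = 4 cm², y = 0.5 cm, Ī = 0.3333333 cm⁴.
Centroid: ȳ = ΣA·y / ΣA = 5.555556 cm.
Transfer each piece to the centroidal x-axis using Ī + A·d² with d = y − 5.555556:
  vertical leg: d = 1.444444 cm → contributes +257.8765 cm⁴
  horizontal leg (remainder): d = -5.055556 cm → contributes +102.5679 cm⁴
Total I = 360.4444 cm⁴.
For the y-axis: x̄ = 1.055556 cm.
Repeating about the centroidal y-axis gives I_y = 25.94444 cm⁴.
Polar second moment: J = I_x + I_y = 386.3889 cm⁴.

J ≈ 386.39 cm⁴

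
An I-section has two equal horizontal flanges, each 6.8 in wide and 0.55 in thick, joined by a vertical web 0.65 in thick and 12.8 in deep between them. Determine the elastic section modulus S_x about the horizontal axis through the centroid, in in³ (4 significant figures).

Split into non-overlapping primitives; take the origin at the lower-left of the bounding box.
Bottom flange: 6.8 × 0.55, A = 3.74 in², y = 0.275 in, Ī = 0.0942792 in⁴.
Web: 0.65 × 12.8, A = 8.32 in², y = 6.95 in, Ī = 113.596 in⁴.
Top flange: 6.8 × 0.55, A = 3.74 in², y = 13.625 in, Ī = 0.0942792 in⁴.
By symmetry the centroid is at mid-height, ȳ = 6.95 in.
Transfer each piece to the horizontal axis through the centroid using Ī + A·d² with d = y − 6.95:
  bottom flange: d = -6.675 in → contributes +166.732 in⁴
  web: d = 0 in → contributes +113.596 in⁴
  top flange: d = 6.675 in → contributes +166.732 in⁴
Total I = 447.06 in⁴.
Extreme fibre distance c = 6.95 in; S = I/c = 64.3252 in³.

S_x ≈ 64.33 in³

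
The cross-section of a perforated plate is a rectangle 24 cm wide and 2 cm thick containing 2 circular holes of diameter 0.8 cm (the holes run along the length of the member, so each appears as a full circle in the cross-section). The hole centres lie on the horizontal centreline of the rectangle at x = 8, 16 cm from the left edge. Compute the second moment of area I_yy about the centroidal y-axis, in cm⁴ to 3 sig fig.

I_yy ≈ 2290 cm⁴

Split into non-overlapping primitives; take the origin at the lower-left of the bounding box.
Plate: 24 × 2, A = 48 cm², x = 12 cm, Ī = 2 304 cm⁴.
Hole 1 (subtracted): ⌀0.8, A = 0.50265 cm², x = 8 cm, Ī = 0.020106 cm⁴.
Hole 2 (subtracted): ⌀0.8, A = 0.50265 cm², x = 16 cm, Ī = 0.020106 cm⁴.
By symmetry the centroid is at mid-width, x̄ = 12 cm.
Transfer each piece to the centroidal y-axis using Ī + A·d² with d = x − 12:
  plate: d = 0 cm → contributes +2 304 cm⁴
  hole 1: d = -4 cm → contributes −8.0626 cm⁴
  hole 2: d = 4 cm → contributes −8.0626 cm⁴
Total I = 2287.9 cm⁴.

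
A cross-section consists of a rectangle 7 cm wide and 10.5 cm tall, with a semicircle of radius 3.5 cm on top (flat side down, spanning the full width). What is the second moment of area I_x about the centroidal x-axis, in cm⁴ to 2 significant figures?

I_x ≈ 1400 cm⁴

Decompose the section into non-overlapping parts with the origin at the bottom-left of its bounding rectangle.
Rectangular body: 7 × 10.5, A = 73.5 cm², y = 5.25 cm, Ī = 675.3 cm⁴.
Semicircular cap: semicircle r = 3.5, A = 19.24 cm², y = 11.99 cm, Ī = 16.47 cm⁴.
Centroid: ȳ = ΣA·y / ΣA = 6.647 cm.
Transfer each piece to the centroidal x-axis using Ī + A·d² with d = y − 6.647:
  rectangular body: d = -1.397 cm → contributes +818.8 cm⁴
  semicircular cap: d = 5.338 cm → contributes +564.8 cm⁴
Total I = 1 384 cm⁴.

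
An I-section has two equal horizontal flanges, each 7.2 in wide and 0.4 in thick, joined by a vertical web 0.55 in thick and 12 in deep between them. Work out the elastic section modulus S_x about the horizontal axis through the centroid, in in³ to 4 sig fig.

Split into non-overlapping primitives; take the origin at the lower-left of the bounding box.
Bottom flange: 7.2 × 0.4, A = 2.88 in², y = 0.2 in, Ī = 0.0384 in⁴.
Web: 0.55 × 12, A = 6.6 in², y = 6.4 in, Ī = 79.2 in⁴.
Top flange: 7.2 × 0.4, A = 2.88 in², y = 12.6 in, Ī = 0.0384 in⁴.
By symmetry the centroid is at mid-height, ȳ = 6.4 in.
Transfer each piece to the horizontal axis through the centroid using Ī + A·d² with d = y − 6.4:
  bottom flange: d = -6.2 in → contributes +110.746 in⁴
  web: d = 0 in → contributes +79.2 in⁴
  top flange: d = 6.2 in → contributes +110.746 in⁴
Total I = 300.691 in⁴.
Extreme fibre distance c = 6.4 in; S = I/c = 46.983 in³.

S_x ≈ 46.98 in³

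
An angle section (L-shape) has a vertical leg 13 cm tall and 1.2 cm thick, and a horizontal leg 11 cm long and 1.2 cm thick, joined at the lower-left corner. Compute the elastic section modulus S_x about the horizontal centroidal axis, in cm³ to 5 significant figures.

S_x ≈ 50.301 cm³

Treat the section as a set of non-overlapping primitives; coordinates are from the bounding-box lower-left.
Vertical leg: 1.2 × 13, A = 15.6 cm², y = 6.5 cm, Ī = 219.7 cm⁴.
Horizontal leg (remainder): 9.8 × 1.2, A = 11.76 cm², y = 0.6 cm, Ī = 1.4112 cm⁴.
Centroid: ȳ = ΣA·y / ΣA = 3.964035 cm.
Transfer each piece to the horizontal centroidal axis using Ī + A·d² with d = y − 3.964035:
  vertical leg: d = 2.535965 cm → contributes +320.0254 cm⁴
  horizontal leg (remainder): d = -3.364035 cm → contributes +134.496 cm⁴
Total I = 454.5214 cm⁴.
Extreme fibre distance c = 9.035965 cm; S = I/c = 50.30137 cm³.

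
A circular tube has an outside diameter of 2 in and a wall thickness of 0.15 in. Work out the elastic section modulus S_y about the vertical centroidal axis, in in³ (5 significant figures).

Split into non-overlapping primitives; take the origin at the lower-left of the bounding box.
Outer circle: ⌀2, A = 3.141593 in², x = 1 in, Ī = 0.7853982 in⁴.
Bore (subtracted): ⌀1.7, A = 2.269801 in², x = 1 in, Ī = 0.4099828 in⁴.
By symmetry the centroid is at mid-width, x̄ = 1 in.
All pieces are centred on the vertical centroidal axis, so I = ΣĪ (holes subtracted) = 0.3754154 in⁴.
Extreme fibre distance c = 1 in; S = I/c = 0.3754154 in³.

S_y ≈ 0.37542 in³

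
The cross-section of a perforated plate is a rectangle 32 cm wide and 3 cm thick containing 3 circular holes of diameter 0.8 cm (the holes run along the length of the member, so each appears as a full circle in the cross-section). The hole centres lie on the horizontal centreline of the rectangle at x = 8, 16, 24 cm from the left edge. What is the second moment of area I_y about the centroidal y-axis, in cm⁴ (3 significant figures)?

Decompose the section into non-overlapping parts with the origin at the bottom-left of its bounding rectangle.
Plate: 32 × 3, A = 96 cm², x = 16 cm, Ī = 8 192 cm⁴.
Hole 1 (subtracted): ⌀0.8, A = 0.50265 cm², x = 8 cm, Ī = 0.020106 cm⁴.
Hole 2 (subtracted): ⌀0.8, A = 0.50265 cm², x = 16 cm, Ī = 0.020106 cm⁴.
Hole 3 (subtracted): ⌀0.8, A = 0.50265 cm², x = 24 cm, Ī = 0.020106 cm⁴.
By symmetry the centroid is at mid-width, x̄ = 16 cm.
Transfer each piece to the centroidal y-axis using Ī + A·d² with d = x − 16:
  plate: d = 0 cm → contributes +8 192 cm⁴
  hole 1: d = -8 cm → contributes −32.19 cm⁴
  hole 2: d = 0 cm → contributes −0.020106 cm⁴
  hole 3: d = 8 cm → contributes −32.19 cm⁴
Total I = 8127.6 cm⁴.

I_y ≈ 8130 cm⁴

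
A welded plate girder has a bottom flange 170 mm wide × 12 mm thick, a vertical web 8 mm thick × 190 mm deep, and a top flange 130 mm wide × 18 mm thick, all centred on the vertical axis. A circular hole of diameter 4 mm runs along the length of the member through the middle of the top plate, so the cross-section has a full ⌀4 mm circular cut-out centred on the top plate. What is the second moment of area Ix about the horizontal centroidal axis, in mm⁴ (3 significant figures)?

Split into non-overlapping primitives; take the origin at the lower-left of the bounding box.
Bottom plate: 170 × 12, A = 2 040 mm², y = 6 mm, Ī = 24 480 mm⁴.
Web plate: 8 × 190, A = 1 520 mm², y = 107 mm, Ī = 4 572 667 mm⁴.
Top plate: 130 × 18, A = 2 340 mm², y = 211 mm, Ī = 63 180 mm⁴.
Hole (subtracted): ⌀4, A = 12.566 mm², y = 211 mm, Ī = 12.566 mm⁴.
Centroid: ȳ = ΣA·y / ΣA = 113.12 mm.
Transfer each piece to the horizontal centroidal axis using Ī + A·d² with d = y − 113.12:
  bottom plate: d = -107.12 mm → contributes +23 431 521 mm⁴
  web plate: d = -6.1169 mm → contributes +4 629 540 mm⁴
  top plate: d = 97.883 mm → contributes +22 482 937 mm⁴
  hole: d = 97.883 mm → contributes −120 412 mm⁴
Total I = 50 423 586 mm⁴.

Ix ≈ 5.04 × 10⁷ mm⁴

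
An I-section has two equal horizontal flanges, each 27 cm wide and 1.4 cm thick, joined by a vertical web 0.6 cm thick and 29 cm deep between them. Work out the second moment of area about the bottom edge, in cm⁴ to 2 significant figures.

Break the section into simple shapes (no overlaps), measuring from the bottom-left corner of the bounding box.
Bottom flange: 27 × 1.4, A = 37.8 cm², y = 0.7 cm, Ī = 6.174 cm⁴.
Web: 0.6 × 29, A = 17.4 cm², y = 15.9 cm, Ī = 1 219 cm⁴.
Top flange: 27 × 1.4, A = 37.8 cm², y = 31.1 cm, Ī = 6.174 cm⁴.
Transfer each piece to a horizontal axis along the bottom face using Ī + A·d² with d = y − 0:
  bottom flange: d = 0.7 cm → contributes +24.7 cm⁴
  web: d = 15.9 cm → contributes +5 618 cm⁴
  top flange: d = 31.1 cm → contributes +36 567 cm⁴
Total I = 42 210 cm⁴.

I_base ≈ 4.2 × 10⁴ cm⁴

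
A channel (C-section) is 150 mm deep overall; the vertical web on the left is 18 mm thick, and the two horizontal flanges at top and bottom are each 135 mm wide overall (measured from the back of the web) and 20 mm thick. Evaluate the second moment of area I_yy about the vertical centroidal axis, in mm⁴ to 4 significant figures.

I_yy ≈ 1.321 × 10⁷ mm⁴

Treat the section as a set of non-overlapping primitives; coordinates are from the bounding-box lower-left.
Web: 18 × 150, A = 2 700 mm², x = 9 mm, Ī = 72 900 mm⁴.
Top flange (beyond web): 117 × 20, A = 2 340 mm², x = 76.5 mm, Ī = 2 669 355 mm⁴.
Bottom flange (beyond web): 117 × 20, A = 2 340 mm², x = 76.5 mm, Ī = 2 669 355 mm⁴.
Centroid: x̄ = ΣA·x / ΣA = 51.8049 mm.
Transfer each piece to the vertical centroidal axis using Ī + A·d² with d = x − 51.8049:
  web: d = -42.8049 mm → contributes +5 019 995 mm⁴
  top flange (beyond web): d = 24.6951 mm → contributes +4 096 402 mm⁴
  bottom flange (beyond web): d = 24.6951 mm → contributes +4 096 402 mm⁴
Total I = 13 212 799 mm⁴.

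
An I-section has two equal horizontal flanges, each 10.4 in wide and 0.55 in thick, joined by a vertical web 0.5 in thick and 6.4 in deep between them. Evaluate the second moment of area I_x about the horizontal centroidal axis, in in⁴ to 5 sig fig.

Treat the section as a set of non-overlapping primitives; coordinates are from the bounding-box lower-left.
Bottom flange: 10.4 × 0.55, A = 5.72 in², y = 0.275 in, Ī = 0.1441917 in⁴.
Web: 0.5 × 6.4, A = 3.2 in², y = 3.75 in, Ī = 10.92267 in⁴.
Top flange: 10.4 × 0.55, A = 5.72 in², y = 7.225 in, Ī = 0.1441917 in⁴.
By symmetry the centroid is at mid-height, ȳ = 3.75 in.
Transfer each piece to the horizontal centroidal axis using Ī + A·d² with d = y − 3.75:
  bottom flange: d = -3.475 in → contributes +69.21677 in⁴
  web: d = 0 in → contributes +10.92267 in⁴
  top flange: d = 3.475 in → contributes +69.21677 in⁴
Total I = 149.3562 in⁴.

I_x ≈ 149.36 in⁴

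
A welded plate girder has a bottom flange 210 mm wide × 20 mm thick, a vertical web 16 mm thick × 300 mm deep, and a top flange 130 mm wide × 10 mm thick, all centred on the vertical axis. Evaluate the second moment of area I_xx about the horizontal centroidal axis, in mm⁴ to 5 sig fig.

Decompose the section into non-overlapping parts with the origin at the bottom-left of its bounding rectangle.
Bottom plate: 210 × 20, A = 4 200 mm², y = 10 mm, Ī = 140 000 mm⁴.
Web plate: 16 × 300, A = 4 800 mm², y = 170 mm, Ī = 36 000 000 mm⁴.
Top plate: 130 × 10, A = 1 300 mm², y = 325 mm, Ī = 10833.33 mm⁴.
Centroid: ȳ = ΣA·y / ΣA = 124.3204 mm.
Transfer each piece to the horizontal centroidal axis using Ī + A·d² with d = y − 124.3204:
  bottom plate: d = -114.3204 mm → contributes +55 030 435 mm⁴
  web plate: d = 45.67961 mm → contributes +46 015 809 mm⁴
  top plate: d = 200.6796 mm → contributes +52 364 832 mm⁴
Total I = 153 411 076 mm⁴.

I_xx ≈ 1.5341 × 10⁸ mm⁴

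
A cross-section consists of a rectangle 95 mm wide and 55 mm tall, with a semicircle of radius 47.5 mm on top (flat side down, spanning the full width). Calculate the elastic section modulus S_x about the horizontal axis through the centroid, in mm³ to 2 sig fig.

S_x ≈ 1.2 × 10⁵ mm³

Decompose the section into non-overlapping parts with the origin at the bottom-left of its bounding rectangle.
Rectangular body: 95 × 55, A = 5 225 mm², y = 27.5 mm, Ī = 1 317 135 mm⁴.
Semicircular cap: semicircle r = 47.5, A = 3 544 mm², y = 75.16 mm, Ī = 558 736 mm⁴.
Centroid: ȳ = ΣA·y / ΣA = 46.76 mm.
Transfer each piece to the horizontal axis through the centroid using Ī + A·d² with d = y − 46.76:
  rectangular body: d = -19.26 mm → contributes +3 255 747 mm⁴
  semicircular cap: d = 28.4 mm → contributes +3 416 787 mm⁴
Total I = 6 672 534 mm⁴.
Extreme fibre distance c = 55.74 mm; S = I/c = 119 713 mm³.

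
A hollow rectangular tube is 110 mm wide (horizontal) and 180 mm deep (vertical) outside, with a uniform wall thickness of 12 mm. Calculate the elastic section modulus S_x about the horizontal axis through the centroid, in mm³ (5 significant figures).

Treat the section as a set of non-overlapping primitives; coordinates are from the bounding-box lower-left.
Outer rectangle: 110 × 180, A = 19 800 mm², y = 90 mm, Ī = 53 460 000 mm⁴.
Inner void (subtracted): 86 × 156, A = 13 416 mm², y = 90 mm, Ī = 27 207 648 mm⁴.
By symmetry the centroid is at mid-height, ȳ = 90 mm.
All pieces are centred on the horizontal axis through the centroid, so I = ΣĪ (holes subtracted) = 26 252 352 mm⁴.
Extreme fibre distance c = 90 mm; S = I/c = 291692.8 mm³.

S_x ≈ 2.9169 × 10⁵ mm³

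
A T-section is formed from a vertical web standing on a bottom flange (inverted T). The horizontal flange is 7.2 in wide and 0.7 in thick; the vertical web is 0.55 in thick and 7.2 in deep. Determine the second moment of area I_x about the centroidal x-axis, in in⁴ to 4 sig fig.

Decompose the section into non-overlapping parts with the origin at the bottom-left of its bounding rectangle.
Flange: 7.2 × 0.7, A = 5.04 in², y = 0.35 in, Ī = 0.2058 in⁴.
Web: 0.55 × 7.2, A = 3.96 in², y = 4.3 in, Ī = 17.1072 in⁴.
Centroid: ȳ = ΣA·y / ΣA = 2.088 in.
Transfer each piece to the centroidal x-axis using Ī + A·d² with d = y − 2.088:
  flange: d = -1.738 in → contributes +15.4298 in⁴
  web: d = 2.212 in → contributes +36.4833 in⁴
Total I = 51.9131 in⁴.

I_x ≈ 51.91 in⁴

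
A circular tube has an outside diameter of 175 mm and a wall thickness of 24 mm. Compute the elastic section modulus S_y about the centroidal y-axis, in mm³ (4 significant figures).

Decompose the section into non-overlapping parts with the origin at the bottom-left of its bounding rectangle.
Outer circle: ⌀175, A = 24052.8 mm², x = 87.5 mm, Ī = 46 038 598 mm⁴.
Bore (subtracted): ⌀127, A = 12667.7 mm², x = 87.5 mm, Ī = 12 769 820 mm⁴.
By symmetry the centroid is at mid-width, x̄ = 87.5 mm.
All pieces are centred on the centroidal y-axis, so I = ΣĪ (holes subtracted) = 33 268 778 mm⁴.
Extreme fibre distance c = 87.5 mm; S = I/c = 380 215 mm³.

S_y ≈ 3.802 × 10⁵ mm³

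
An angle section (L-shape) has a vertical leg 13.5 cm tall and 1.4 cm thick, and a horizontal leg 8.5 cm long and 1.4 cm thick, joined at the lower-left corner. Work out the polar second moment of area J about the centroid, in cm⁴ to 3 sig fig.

J ≈ 690 cm⁴

Split into non-overlapping primitives; take the origin at the lower-left of the bounding box.
Vertical leg: 1.4 × 13.5, A = 18.9 cm², y = 6.75 cm, Ī = 287.04 cm⁴.
Horizontal leg (remainder): 7.1 × 1.4, A = 9.94 cm², y = 0.7 cm, Ī = 1.6235 cm⁴.
Centroid: ȳ = ΣA·y / ΣA = 4.6648 cm.
Transfer each piece to the centroidal x-axis using Ī + A·d² with d = y − 4.6648:
  vertical leg: d = 2.0852 cm → contributes +369.22 cm⁴
  horizontal leg (remainder): d = -3.9648 cm → contributes +157.88 cm⁴
Total I = 527.1 cm⁴.
For the y-axis: x̄ = 2.1648 cm.
Repeating about the centroidal y-axis gives I_y = 162.5 cm⁴.
Polar second moment: J = I_x + I_y = 689.6 cm⁴.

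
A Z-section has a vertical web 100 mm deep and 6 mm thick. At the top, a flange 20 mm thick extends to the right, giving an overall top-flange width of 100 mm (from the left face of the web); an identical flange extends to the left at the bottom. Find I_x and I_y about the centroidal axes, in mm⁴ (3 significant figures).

I_x ≈ 6.64 × 10⁶ mm⁴, I_y ≈ 1.22 × 10⁷ mm⁴

Treat the section as a set of non-overlapping primitives; coordinates are from the bounding-box lower-left.
Web: 6 × 100, A = 600 mm², y = 50 mm, Ī = 500 000 mm⁴.
Top flange (beyond web): 94 × 20, A = 1 880 mm², y = 90 mm, Ī = 62 667 mm⁴.
Bottom flange (beyond web): 94 × 20, A = 1 880 mm², y = 10 mm, Ī = 62 667 mm⁴.
Centroid: ȳ = ΣA·y / ΣA = 50 mm.
Transfer each piece to the centroidal x-axis using Ī + A·d² with d = y − 50:
  web: d = 0 mm → contributes +500 000 mm⁴
  top flange (beyond web): d = 40 mm → contributes +3 070 667 mm⁴
  bottom flange (beyond web): d = -40 mm → contributes +3 070 667 mm⁴
Total I = 6 641 333 mm⁴.
For the y-axis: x̄ = 97 mm.
Repeating about the centroidal y-axis gives I_y = 12 170 413 mm⁴.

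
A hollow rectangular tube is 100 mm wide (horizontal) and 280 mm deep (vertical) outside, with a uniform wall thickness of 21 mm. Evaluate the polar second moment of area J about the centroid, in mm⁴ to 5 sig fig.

Split into non-overlapping primitives; take the origin at the lower-left of the bounding box.
Outer rectangle: 100 × 280, A = 28 000 mm², y = 140 mm, Ī = 182 933 333 mm⁴.
Inner void (subtracted): 58 × 238, A = 13 804 mm², y = 140 mm, Ī = 65 159 481 mm⁴.
By symmetry the centroid is at mid-height, ȳ = 140 mm.
All pieces are centred on the centroidal x-axis, so I = ΣĪ (holes subtracted) = 117 773 852 mm⁴.
Repeating about the centroidal y-axis gives I_y = 19 463 612 mm⁴.
Polar second moment: J = I_x + I_y = 137 237 464 mm⁴.

J ≈ 1.3724 × 10⁸ mm⁴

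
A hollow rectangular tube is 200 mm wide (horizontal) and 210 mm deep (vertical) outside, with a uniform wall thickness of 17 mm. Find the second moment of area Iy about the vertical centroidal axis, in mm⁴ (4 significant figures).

Iy ≈ 7.291 × 10⁷ mm⁴

Decompose the section into non-overlapping parts with the origin at the bottom-left of its bounding rectangle.
Outer rectangle: 200 × 210, A = 42 000 mm², x = 100 mm, Ī = 140 000 000 mm⁴.
Inner void (subtracted): 166 × 176, A = 29 216 mm², x = 100 mm, Ī = 67 089 675 mm⁴.
By symmetry the centroid is at mid-width, x̄ = 100 mm.
All pieces are centred on the vertical centroidal axis, so I = ΣĪ (holes subtracted) = 72 910 325 mm⁴.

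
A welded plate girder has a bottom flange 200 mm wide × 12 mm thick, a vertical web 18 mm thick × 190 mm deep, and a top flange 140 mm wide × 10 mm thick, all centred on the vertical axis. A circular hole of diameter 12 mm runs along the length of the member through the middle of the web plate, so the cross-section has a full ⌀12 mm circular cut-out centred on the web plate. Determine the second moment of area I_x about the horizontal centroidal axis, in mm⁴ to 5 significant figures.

I_x ≈ 4.7335 × 10⁷ mm⁴

Treat the section as a set of non-overlapping primitives; coordinates are from the bounding-box lower-left.
Bottom plate: 200 × 12, A = 2 400 mm², y = 6 mm, Ī = 28 800 mm⁴.
Web plate: 18 × 190, A = 3 420 mm², y = 107 mm, Ī = 10 288 500 mm⁴.
Top plate: 140 × 10, A = 1 400 mm², y = 207 mm, Ī = 11666.67 mm⁴.
Hole (subtracted): ⌀12, A = 113.0973 mm², y = 107 mm, Ī = 1017.876 mm⁴.
Centroid: ȳ = ΣA·y / ΣA = 92.59147 mm.
Transfer each piece to the horizontal centroidal axis using Ī + A·d² with d = y − 92.59147:
  bottom plate: d = -86.59147 mm → contributes +18 024 200 mm⁴
  web plate: d = 14.40853 mm → contributes +10 998 511 mm⁴
  top plate: d = 114.4085 mm → contributes +18 336 702 mm⁴
  hole: d = 14.40853 mm → contributes −24497.52 mm⁴
Total I = 47 334 916 mm⁴.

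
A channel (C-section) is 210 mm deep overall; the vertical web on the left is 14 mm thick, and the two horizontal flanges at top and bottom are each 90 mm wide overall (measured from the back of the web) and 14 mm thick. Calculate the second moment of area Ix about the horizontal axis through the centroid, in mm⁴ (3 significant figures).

Split into non-overlapping primitives; take the origin at the lower-left of the bounding box.
Web: 14 × 210, A = 2 940 mm², y = 105 mm, Ī = 10 804 500 mm⁴.
Top flange (beyond web): 76 × 14, A = 1 064 mm², y = 203 mm, Ī = 17 379 mm⁴.
Bottom flange (beyond web): 76 × 14, A = 1 064 mm², y = 7 mm, Ī = 17 379 mm⁴.
By symmetry the centroid is at mid-height, ȳ = 105 mm.
Transfer each piece to the horizontal axis through the centroid using Ī + A·d² with d = y − 105:
  web: d = 0 mm → contributes +10 804 500 mm⁴
  top flange (beyond web): d = 98 mm → contributes +10 236 035 mm⁴
  bottom flange (beyond web): d = -98 mm → contributes +10 236 035 mm⁴
Total I = 31 276 569 mm⁴.

Ix ≈ 3.13 × 10⁷ mm⁴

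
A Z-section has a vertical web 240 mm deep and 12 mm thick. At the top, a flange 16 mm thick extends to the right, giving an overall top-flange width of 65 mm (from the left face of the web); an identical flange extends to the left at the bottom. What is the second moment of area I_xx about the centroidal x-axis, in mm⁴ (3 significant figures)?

Split into non-overlapping primitives; take the origin at the lower-left of the bounding box.
Web: 12 × 240, A = 2 880 mm², y = 120 mm, Ī = 13 824 000 mm⁴.
Top flange (beyond web): 53 × 16, A = 848 mm², y = 232 mm, Ī = 18 091 mm⁴.
Bottom flange (beyond web): 53 × 16, A = 848 mm², y = 8 mm, Ī = 18 091 mm⁴.
Centroid: ȳ = ΣA·y / ΣA = 120 mm.
Transfer each piece to the centroidal x-axis using Ī + A·d² with d = y − 120:
  web: d = 0 mm → contributes +13 824 000 mm⁴
  top flange (beyond web): d = 112 mm → contributes +10 655 403 mm⁴
  bottom flange (beyond web): d = -112 mm → contributes +10 655 403 mm⁴
Total I = 35 134 805 mm⁴.

I_xx ≈ 3.51 × 10⁷ mm⁴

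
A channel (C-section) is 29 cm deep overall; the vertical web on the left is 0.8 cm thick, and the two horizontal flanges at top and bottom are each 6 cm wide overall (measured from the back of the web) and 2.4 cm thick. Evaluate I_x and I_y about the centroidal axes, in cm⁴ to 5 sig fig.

Treat the section as a set of non-overlapping primitives; coordinates are from the bounding-box lower-left.
Web: 0.8 × 29, A = 23.2 cm², y = 14.5 cm, Ī = 1625.933 cm⁴.
Top flange (beyond web): 5.2 × 2.4, A = 12.48 cm², y = 27.8 cm, Ī = 5.9904 cm⁴.
Bottom flange (beyond web): 5.2 × 2.4, A = 12.48 cm², y = 1.2 cm, Ī = 5.9904 cm⁴.
By symmetry the centroid is at mid-height, ȳ = 14.5 cm.
Transfer each piece to the centroidal x-axis using Ī + A·d² with d = y − 14.5:
  web: d = 0 cm → contributes +1625.933 cm⁴
  top flange (beyond web): d = 13.3 cm → contributes +2213.578 cm⁴
  bottom flange (beyond web): d = -13.3 cm → contributes +2213.578 cm⁴
Total I = 6053.089 cm⁴.
For the y-axis: x̄ = 1.954817 cm.
Repeating about the centroidal y-axis gives I_y = 165.6958 cm⁴.

I_x ≈ 6053.1 cm⁴, I_y ≈ 165.70 cm⁴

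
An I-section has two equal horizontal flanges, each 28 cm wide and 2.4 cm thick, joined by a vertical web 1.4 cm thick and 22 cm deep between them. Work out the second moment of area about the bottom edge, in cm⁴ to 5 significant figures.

Split into non-overlapping primitives; take the origin at the lower-left of the bounding box.
Bottom flange: 28 × 2.4, A = 67.2 cm², y = 1.2 cm, Ī = 32.256 cm⁴.
Web: 1.4 × 22, A = 30.8 cm², y = 13.4 cm, Ī = 1242.267 cm⁴.
Top flange: 28 × 2.4, A = 67.2 cm², y = 25.6 cm, Ī = 32.256 cm⁴.
Transfer each piece to a horizontal axis along the bottom face using Ī + A·d² with d = y − 0:
  bottom flange: d = 1.2 cm → contributes +129.024 cm⁴
  web: d = 13.4 cm → contributes +6772.715 cm⁴
  top flange: d = 25.6 cm → contributes +44072.45 cm⁴
Total I = 50974.19 cm⁴.

I_base ≈ 5.0974 × 10⁴ cm⁴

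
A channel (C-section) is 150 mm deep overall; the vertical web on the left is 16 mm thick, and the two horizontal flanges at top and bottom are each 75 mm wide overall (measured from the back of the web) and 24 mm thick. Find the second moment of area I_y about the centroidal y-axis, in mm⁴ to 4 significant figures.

I_y ≈ 2.700 × 10⁶ mm⁴

Split into non-overlapping primitives; take the origin at the lower-left of the bounding box.
Web: 16 × 150, A = 2 400 mm², x = 8 mm, Ī = 51 200 mm⁴.
Top flange (beyond web): 59 × 24, A = 1 416 mm², x = 45.5 mm, Ī = 410 758 mm⁴.
Bottom flange (beyond web): 59 × 24, A = 1 416 mm², x = 45.5 mm, Ī = 410 758 mm⁴.
Centroid: x̄ = ΣA·x / ΣA = 28.2982 mm.
Transfer each piece to the centroidal y-axis using Ī + A·d² with d = x − 28.2982:
  web: d = -20.2982 mm → contributes +1 040 037 mm⁴
  top flange (beyond web): d = 17.2018 mm → contributes +829 757 mm⁴
  bottom flange (beyond web): d = 17.2018 mm → contributes +829 757 mm⁴
Total I = 2 699 551 mm⁴.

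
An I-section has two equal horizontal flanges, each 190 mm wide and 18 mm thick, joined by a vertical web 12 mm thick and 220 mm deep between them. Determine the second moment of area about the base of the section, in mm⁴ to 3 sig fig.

Break the section into simple shapes (no overlaps), measuring from the bottom-left corner of the bounding box.
Bottom flange: 190 × 18, A = 3 420 mm², y = 9 mm, Ī = 92 340 mm⁴.
Web: 12 × 220, A = 2 640 mm², y = 128 mm, Ī = 10 648 000 mm⁴.
Top flange: 190 × 18, A = 3 420 mm², y = 247 mm, Ī = 92 340 mm⁴.
Transfer each piece to the base of the section using Ī + A·d² with d = y − 0:
  bottom flange: d = 9 mm → contributes +369 360 mm⁴
  web: d = 128 mm → contributes +53 901 760 mm⁴
  top flange: d = 247 mm → contributes +208 743 120 mm⁴
Total I = 263 014 240 mm⁴.

I_base ≈ 2.63 × 10⁸ mm⁴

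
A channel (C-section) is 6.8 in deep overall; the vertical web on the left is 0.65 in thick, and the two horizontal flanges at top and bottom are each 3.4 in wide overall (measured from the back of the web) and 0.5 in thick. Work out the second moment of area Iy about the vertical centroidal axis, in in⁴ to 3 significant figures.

Iy ≈ 6.79 in⁴

Decompose the section into non-overlapping parts with the origin at the bottom-left of its bounding rectangle.
Web: 0.65 × 6.8, A = 4.42 in², x = 0.325 in, Ī = 0.15562 in⁴.
Top flange (beyond web): 2.75 × 0.5, A = 1.375 in², x = 2.025 in, Ī = 0.86654 in⁴.
Bottom flange (beyond web): 2.75 × 0.5, A = 1.375 in², x = 2.025 in, Ī = 0.86654 in⁴.
Centroid: x̄ = ΣA·x / ΣA = 0.97702 in.
Transfer each piece to the vertical centroidal axis using Ī + A·d² with d = x − 0.97702:
  web: d = -0.65202 in → contributes +2.0347 in⁴
  top flange (beyond web): d = 1.048 in → contributes +2.3766 in⁴
  bottom flange (beyond web): d = 1.048 in → contributes +2.3766 in⁴
Total I = 6.788 in⁴.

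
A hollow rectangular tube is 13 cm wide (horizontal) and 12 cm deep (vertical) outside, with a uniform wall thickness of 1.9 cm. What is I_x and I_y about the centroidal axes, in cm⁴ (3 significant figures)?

Decompose the section into non-overlapping parts with the origin at the bottom-left of its bounding rectangle.
Outer rectangle: 13 × 12, A = 156 cm², y = 6 cm, Ī = 1 872 cm⁴.
Inner void (subtracted): 9.2 × 8.2, A = 75.44 cm², y = 6 cm, Ī = 422.72 cm⁴.
By symmetry the centroid is at mid-height, ȳ = 6 cm.
All pieces are centred on the centroidal x-axis, so I = ΣĪ (holes subtracted) = 1449.3 cm⁴.
Repeating about the centroidal y-axis gives I_y = 1664.9 cm⁴.

I_x ≈ 1450 cm⁴, I_y ≈ 1660 cm⁴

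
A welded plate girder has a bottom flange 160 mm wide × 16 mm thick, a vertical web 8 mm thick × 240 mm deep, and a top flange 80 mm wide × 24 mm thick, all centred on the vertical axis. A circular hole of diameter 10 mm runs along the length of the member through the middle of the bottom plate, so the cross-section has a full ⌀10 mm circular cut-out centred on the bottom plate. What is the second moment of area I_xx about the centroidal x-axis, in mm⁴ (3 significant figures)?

Decompose the section into non-overlapping parts with the origin at the bottom-left of its bounding rectangle.
Bottom plate: 160 × 16, A = 2 560 mm², y = 8 mm, Ī = 54 613 mm⁴.
Web plate: 8 × 240, A = 1 920 mm², y = 136 mm, Ī = 9 216 000 mm⁴.
Top plate: 80 × 24, A = 1 920 mm², y = 268 mm, Ī = 92 160 mm⁴.
Hole (subtracted): ⌀10, A = 78.54 mm², y = 8 mm, Ī = 490.87 mm⁴.
Centroid: ȳ = ΣA·y / ΣA = 125.85 mm.
Transfer each piece to the centroidal x-axis using Ī + A·d² with d = y − 125.85:
  bottom plate: d = -117.85 mm → contributes +35 607 188 mm⁴
  web plate: d = 10.154 mm → contributes +9 413 952 mm⁴
  top plate: d = 142.15 mm → contributes +38 890 955 mm⁴
  hole: d = -117.85 mm → contributes −1 091 230 mm⁴
Total I = 82 820 865 mm⁴.

I_xx ≈ 8.28 × 10⁷ mm⁴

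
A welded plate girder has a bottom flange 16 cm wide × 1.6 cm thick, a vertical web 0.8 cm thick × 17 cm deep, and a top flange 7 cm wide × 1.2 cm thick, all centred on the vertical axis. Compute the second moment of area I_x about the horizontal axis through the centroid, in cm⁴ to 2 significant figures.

I_x ≈ 2700 cm⁴

Treat the section as a set of non-overlapping primitives; coordinates are from the bounding-box lower-left.
Bottom plate: 16 × 1.6, A = 25.6 cm², y = 0.8 cm, Ī = 5.461 cm⁴.
Web plate: 0.8 × 17, A = 13.6 cm², y = 10.1 cm, Ī = 327.5 cm⁴.
Top plate: 7 × 1.2, A = 8.4 cm², y = 19.2 cm, Ī = 1.008 cm⁴.
Centroid: ȳ = ΣA·y / ΣA = 6.704 cm.
Transfer each piece to the horizontal axis through the centroid using Ī + A·d² with d = y − 6.704:
  bottom plate: d = -5.904 cm → contributes +897.9 cm⁴
  web plate: d = 3.396 cm → contributes +484.4 cm⁴
  top plate: d = 12.5 cm → contributes +1 313 cm⁴
Total I = 2 695 cm⁴.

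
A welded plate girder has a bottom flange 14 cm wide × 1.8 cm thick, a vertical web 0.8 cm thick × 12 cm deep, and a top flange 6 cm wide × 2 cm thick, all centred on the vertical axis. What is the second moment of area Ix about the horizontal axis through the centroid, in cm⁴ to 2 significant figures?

Treat the section as a set of non-overlapping primitives; coordinates are from the bounding-box lower-left.
Bottom plate: 14 × 1.8, A = 25.2 cm², y = 0.9 cm, Ī = 6.804 cm⁴.
Web plate: 0.8 × 12, A = 9.6 cm², y = 7.8 cm, Ī = 115.2 cm⁴.
Top plate: 6 × 2, A = 12 cm², y = 14.8 cm, Ī = 4 cm⁴.
Centroid: ȳ = ΣA·y / ΣA = 5.879 cm.
Transfer each piece to the horizontal axis through the centroid using Ī + A·d² with d = y − 5.879:
  bottom plate: d = -4.979 cm → contributes +631.6 cm⁴
  web plate: d = 1.921 cm → contributes +150.6 cm⁴
  top plate: d = 8.921 cm → contributes +958.9 cm⁴
Total I = 1 741 cm⁴.

Ix ≈ 1700 cm⁴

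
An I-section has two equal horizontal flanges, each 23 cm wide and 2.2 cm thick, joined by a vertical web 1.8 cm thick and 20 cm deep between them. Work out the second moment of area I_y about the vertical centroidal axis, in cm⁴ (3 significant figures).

I_y ≈ 4470 cm⁴

Decompose the section into non-overlapping parts with the origin at the bottom-left of its bounding rectangle.
Bottom flange: 23 × 2.2, A = 50.6 cm², x = 11.5 cm, Ī = 2230.6 cm⁴.
Web: 1.8 × 20, A = 36 cm², x = 11.5 cm, Ī = 9.72 cm⁴.
Top flange: 23 × 2.2, A = 50.6 cm², x = 11.5 cm, Ī = 2230.6 cm⁴.
By symmetry the centroid is at mid-width, x̄ = 11.5 cm.
All pieces are centred on the vertical centroidal axis, so I = ΣĪ = 4 471 cm⁴.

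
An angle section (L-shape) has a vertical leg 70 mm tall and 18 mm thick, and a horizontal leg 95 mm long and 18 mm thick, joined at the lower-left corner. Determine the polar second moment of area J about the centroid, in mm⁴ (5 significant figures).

J ≈ 3.2060 × 10⁶ mm⁴

Break the section into simple shapes (no overlaps), measuring from the bottom-left corner of the bounding box.
Vertical leg: 18 × 70, A = 1 260 mm², y = 35 mm, Ī = 514 500 mm⁴.
Horizontal leg (remainder): 77 × 18, A = 1 386 mm², y = 9 mm, Ī = 37 422 mm⁴.
Centroid: ȳ = ΣA·y / ΣA = 21.38095 mm.
Transfer each piece to the centroidal x-axis using Ī + A·d² with d = y − 21.38095:
  vertical leg: d = 13.61905 mm → contributes +748202.9 mm⁴
  horizontal leg (remainder): d = -12.38095 mm → contributes +249879.1 mm⁴
Total I = 998 082 mm⁴.
For the y-axis: x̄ = 33.88095 mm.
Repeating about the centroidal y-axis gives I_y = 2 207 945 mm⁴.
Polar second moment: J = I_x + I_y = 3 206 027 mm⁴.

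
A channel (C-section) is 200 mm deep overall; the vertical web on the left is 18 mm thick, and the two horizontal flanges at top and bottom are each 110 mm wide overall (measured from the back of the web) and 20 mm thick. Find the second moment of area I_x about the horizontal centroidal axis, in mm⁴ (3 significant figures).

Break the section into simple shapes (no overlaps), measuring from the bottom-left corner of the bounding box.
Web: 18 × 200, A = 3 600 mm², y = 100 mm, Ī = 12 000 000 mm⁴.
Top flange (beyond web): 92 × 20, A = 1 840 mm², y = 190 mm, Ī = 61 333 mm⁴.
Bottom flange (beyond web): 92 × 20, A = 1 840 mm², y = 10 mm, Ī = 61 333 mm⁴.
By symmetry the centroid is at mid-height, ȳ = 100 mm.
Transfer each piece to the horizontal centroidal axis using Ī + A·d² with d = y − 100:
  web: d = 0 mm → contributes +12 000 000 mm⁴
  top flange (beyond web): d = 90 mm → contributes +14 965 333 mm⁴
  bottom flange (beyond web): d = -90 mm → contributes +14 965 333 mm⁴
Total I = 41 930 667 mm⁴.

I_x ≈ 4.19 × 10⁷ mm⁴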